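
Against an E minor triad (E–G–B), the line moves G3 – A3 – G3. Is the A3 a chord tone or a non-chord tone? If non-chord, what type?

The harmony at that moment is E minor triad (E, G, B); A3 is not a chord tone.
It is approached by step up from G3 and left by step down to G3.
Step away and step back to the same note — a neighbor tone (upper neighbor).

Non-chord tone — a neighbor tone.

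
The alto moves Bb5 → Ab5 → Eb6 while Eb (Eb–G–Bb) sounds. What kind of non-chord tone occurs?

Ab5 is an escape tone.

The harmony at that moment is Eb major triad (Eb, G, Bb); Ab5 is not a chord tone.
It is approached by step down from Bb5 and left by leap up to Eb6.
Step in, leap out — an escape tone.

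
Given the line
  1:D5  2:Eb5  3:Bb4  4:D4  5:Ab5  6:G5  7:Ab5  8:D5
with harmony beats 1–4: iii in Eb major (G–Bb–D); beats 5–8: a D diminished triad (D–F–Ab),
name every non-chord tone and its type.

The harmony at that moment is G minor triad (G, Bb, D); Eb5 is not a chord tone.
It is approached by step up from D5 and left by leap down to Bb4.
Step in, leap out — an escape tone.
The harmony at that moment is D diminished triad (D, F, Ab); G5 is not a chord tone.
It is approached by step down from Ab5 and left by step up to Ab5.
Step away and step back to the same note — a neighbor tone (lower neighbor).

Eb5 (beat 2) — escape tone; G5 (beat 6) — neighbor tone.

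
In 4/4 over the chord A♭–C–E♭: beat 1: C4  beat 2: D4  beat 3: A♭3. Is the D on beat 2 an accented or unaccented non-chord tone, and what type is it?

The harmony at that moment is A♭ major triad (A♭, C, E♭); D4 is not a chord tone.
It is approached by step up from C4 and left by leap down to A♭3.
Step in, leap out — an escape tone.
It falls on a weak beat, so it is unaccented.

Unaccented escape tone.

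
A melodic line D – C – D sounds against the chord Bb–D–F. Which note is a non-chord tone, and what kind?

The harmony at that moment is Bb major triad (Bb, D, F); C is not a chord tone.
It is approached by step down from D and left by step up to D.
Step away and step back to the same note — a neighbor tone (lower neighbor).

C is a neighbor tone.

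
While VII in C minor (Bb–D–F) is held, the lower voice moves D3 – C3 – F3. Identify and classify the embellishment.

The harmony at that moment is Bb major triad (Bb, D, F); C3 is not a chord tone.
It is approached by step down from D3 and left by leap up to F3.
Step in, leap out — an escape tone.

C3 is an escape tone.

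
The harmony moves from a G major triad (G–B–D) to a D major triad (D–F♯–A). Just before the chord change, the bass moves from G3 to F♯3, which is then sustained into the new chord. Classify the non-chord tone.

F♯3 is an anticipation.

The harmony at that moment is G major triad (G, B, D); F♯3 is not a chord tone.
It is approached by step down from G3 and then sustained as the same pitch into the next harmony.
Arriving early and becoming a chord tone when the harmony changes — an anticipation.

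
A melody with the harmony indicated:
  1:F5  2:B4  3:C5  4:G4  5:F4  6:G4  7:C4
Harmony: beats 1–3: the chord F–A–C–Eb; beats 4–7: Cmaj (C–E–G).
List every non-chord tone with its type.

The harmony at that moment is F dominant seventh chord (F, A, C, Eb); B4 is not a chord tone.
It is approached by leap down from F5 and left by step up to C5.
Leap in, step out — an appoggiatura.
The harmony at that moment is C major triad (C, E, G); F4 is not a chord tone.
It is approached by step down from G4 and left by step up to G4.
Step away and step back to the same note — a neighbor tone (lower neighbor).

B4 (beat 2) — appoggiatura; F4 (beat 5) — neighbor tone.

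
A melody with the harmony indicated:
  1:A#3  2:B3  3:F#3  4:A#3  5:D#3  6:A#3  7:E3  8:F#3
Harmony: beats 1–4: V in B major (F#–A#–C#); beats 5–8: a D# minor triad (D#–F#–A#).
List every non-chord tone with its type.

B3 (beat 2) — escape tone; E3 (beat 7) — appoggiatura.

The harmony at that moment is F# major triad (F#, A#, C#); B3 is not a chord tone.
It is approached by step up from A#3 and left by leap down to F#3.
Step in, leap out — an escape tone.
The harmony at that moment is D# minor triad (D#, F#, A#); E3 is not a chord tone.
It is approached by leap down from A#3 and left by step up to F#3.
Leap in, step out — an appoggiatura.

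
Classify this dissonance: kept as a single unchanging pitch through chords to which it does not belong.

Approach: none. Departure: none — a single pitch is sustained while the chords change around it, passing through harmonies that do not contain it.
No melodic motion at all; the dissonance is created entirely by the moving harmonies against the stationary note — a pedal tone (pedal point).

Pedal tone.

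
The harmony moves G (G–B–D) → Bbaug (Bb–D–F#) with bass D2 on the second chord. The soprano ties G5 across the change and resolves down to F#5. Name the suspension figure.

4–3 suspension.

At the second chord the bass is D2. The suspended G5 lies a fourth above the bass; after resolving down by step to F#5, the interval above the bass becomes a third.
Suspension figures are named by those two intervals: 4–3.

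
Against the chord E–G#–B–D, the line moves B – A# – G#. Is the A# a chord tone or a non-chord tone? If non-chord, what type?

The harmony at that moment is E dominant seventh chord (E, G#, B, D); A# is not a chord tone.
It is approached by step down from B and left by step down to G#.
Step in, step out in the same direction — a passing tone.

Non-chord tone — a passing tone.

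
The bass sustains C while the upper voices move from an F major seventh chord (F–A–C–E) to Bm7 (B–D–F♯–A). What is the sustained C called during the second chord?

The harmony at that moment is B minor seventh chord (B, D, F♯, A); C is not a chord tone.
It is held over (the same pitch as the preceding C) and then sustained as the same pitch into the next harmony.
Sustained through a change of harmony — a pedal tone.

Pedal tone (pedal point).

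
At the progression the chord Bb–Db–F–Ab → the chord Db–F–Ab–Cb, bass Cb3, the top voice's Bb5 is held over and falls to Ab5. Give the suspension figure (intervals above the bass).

At the second chord the bass is Cb3. The suspended Bb5 lies a seventh above the bass; after resolving down by step to Ab5, the interval above the bass becomes a sixth.
Suspension figures are named by those two intervals: 7–6.

7–6 suspension.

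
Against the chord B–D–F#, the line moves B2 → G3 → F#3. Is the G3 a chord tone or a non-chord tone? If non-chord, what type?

Non-chord tone — an appoggiatura.

The harmony at that moment is B minor triad (B, D, F#); G3 is not a chord tone.
It is approached by leap up from B2 and left by step down to F#3.
Leap in, step out — an appoggiatura.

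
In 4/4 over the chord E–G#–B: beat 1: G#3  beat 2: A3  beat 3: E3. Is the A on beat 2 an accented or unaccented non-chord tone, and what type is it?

The harmony at that moment is E major triad (E, G#, B); A3 is not a chord tone.
It is approached by step up from G#3 and left by leap down to E3.
Step in, leap out — an escape tone.
It falls on a weak beat, so it is unaccented.

Unaccented escape tone.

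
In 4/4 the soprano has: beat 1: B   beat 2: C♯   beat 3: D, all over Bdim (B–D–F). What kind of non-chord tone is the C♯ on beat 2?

The harmony at that moment is B diminished triad (B, D, F); C♯ is not a chord tone.
It is approached by step up from B and left by step up to D.
Step in, step out in the same direction — a passing tone.

Passing tone.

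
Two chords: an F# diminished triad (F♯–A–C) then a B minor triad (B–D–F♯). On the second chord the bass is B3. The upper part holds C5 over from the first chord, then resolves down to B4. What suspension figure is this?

9–8 suspension.

At the second chord the bass is B3. The suspended C5 lies a ninth above the bass; after resolving down by step to B4, the interval above the bass becomes an octave.
Suspension figures are named by those two intervals: 9–8.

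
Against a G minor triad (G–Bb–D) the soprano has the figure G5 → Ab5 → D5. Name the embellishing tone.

The harmony at that moment is G minor triad (G, Bb, D); Ab5 is not a chord tone.
It is approached by step up from G5 and left by leap down to D5.
Step in, leap out — an escape tone.

Ab5 is an escape tone.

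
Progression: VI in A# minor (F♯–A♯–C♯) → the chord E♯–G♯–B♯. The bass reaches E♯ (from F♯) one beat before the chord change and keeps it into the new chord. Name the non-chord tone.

E♯ is an anticipation.

The harmony at that moment is F♯ major triad (F♯, A♯, C♯); E♯ is not a chord tone.
It is approached by step down from F♯ and then sustained as the same pitch into the next harmony.
Arriving early and becoming a chord tone when the harmony changes — an anticipation.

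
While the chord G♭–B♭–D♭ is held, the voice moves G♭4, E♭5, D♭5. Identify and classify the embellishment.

The harmony at that moment is G♭ major triad (G♭, B♭, D♭); E♭5 is not a chord tone.
It is approached by leap up from G♭4 and left by step down to D♭5.
Leap in, step out — an appoggiatura.

E♭5 is an appoggiatura.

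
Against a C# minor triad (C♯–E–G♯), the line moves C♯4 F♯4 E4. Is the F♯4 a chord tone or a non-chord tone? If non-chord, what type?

The harmony at that moment is C♯ minor triad (C♯, E, G♯); F♯4 is not a chord tone.
It is approached by leap up from C♯4 and left by step down to E4.
Leap in, step out — an appoggiatura.

Non-chord tone — an appoggiatura.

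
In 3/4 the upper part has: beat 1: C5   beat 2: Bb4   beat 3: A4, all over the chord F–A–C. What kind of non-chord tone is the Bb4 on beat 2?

Passing tone.

The harmony at that moment is F major triad (F, A, C); Bb4 is not a chord tone.
It is approached by step down from C5 and left by step down to A4.
Step in, step out in the same direction — a passing tone.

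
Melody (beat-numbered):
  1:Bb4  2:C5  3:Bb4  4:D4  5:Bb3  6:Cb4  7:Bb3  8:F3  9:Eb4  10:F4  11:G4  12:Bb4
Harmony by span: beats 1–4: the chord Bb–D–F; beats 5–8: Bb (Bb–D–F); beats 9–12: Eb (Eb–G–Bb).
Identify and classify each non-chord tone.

The harmony at that moment is Bb major triad (Bb, D, F); C5 is not a chord tone.
It is approached by step up from Bb4 and left by step down to Bb4.
Step away and step back to the same note — a neighbor tone (upper neighbor).
The harmony at that moment is Bb major triad (Bb, D, F); Cb4 is not a chord tone.
It is approached by step up from Bb3 and left by step down to Bb3.
Step away and step back to the same note — a neighbor tone (upper neighbor).
The harmony at that moment is Eb major triad (Eb, G, Bb); F4 is not a chord tone.
It is approached by step up from Eb4 and left by step up to G4.
Step in, step out in the same direction — a passing tone.

C5 (beat 2) — neighbor tone; Cb4 (beat 6) — neighbor tone; F4 (beat 10) — passing tone.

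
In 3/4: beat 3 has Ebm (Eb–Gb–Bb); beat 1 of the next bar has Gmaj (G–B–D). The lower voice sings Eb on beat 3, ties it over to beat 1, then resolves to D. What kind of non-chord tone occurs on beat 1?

The harmony at that moment is G major triad (G, B, D); Eb is not a chord tone.
It is held over (the same pitch as the preceding Eb) and left by step down to D.
Held over from the previous chord and resolving down by step — a suspension.

Suspension.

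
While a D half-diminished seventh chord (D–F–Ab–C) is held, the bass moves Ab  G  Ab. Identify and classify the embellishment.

The harmony at that moment is D half-diminished seventh chord (D, F, Ab, C); G is not a chord tone.
It is approached by step down from Ab and left by step up to Ab.
Step away and step back to the same note — a neighbor tone (lower neighbor).

G is a neighbor tone.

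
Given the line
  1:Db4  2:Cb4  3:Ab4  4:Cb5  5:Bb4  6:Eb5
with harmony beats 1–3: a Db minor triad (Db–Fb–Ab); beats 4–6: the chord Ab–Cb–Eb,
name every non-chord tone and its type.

Cb4 (beat 2) — escape tone; Bb4 (beat 5) — escape tone.

The harmony at that moment is Db minor triad (Db, Fb, Ab); Cb4 is not a chord tone.
It is approached by step down from Db4 and left by leap up to Ab4.
Step in, leap out — an escape tone.
The harmony at that moment is Ab minor triad (Ab, Cb, Eb); Bb4 is not a chord tone.
It is approached by step down from Cb5 and left by leap up to Eb5.
Step in, leap out — an escape tone.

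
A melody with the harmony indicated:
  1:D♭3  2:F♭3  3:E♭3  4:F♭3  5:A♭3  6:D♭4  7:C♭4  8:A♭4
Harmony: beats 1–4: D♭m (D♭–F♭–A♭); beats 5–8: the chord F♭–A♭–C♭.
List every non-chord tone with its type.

The harmony at that moment is D♭ minor triad (D♭, F♭, A♭); E♭3 is not a chord tone.
It is approached by step down from F♭3 and left by step up to F♭3.
Step away and step back to the same note — a neighbor tone (lower neighbor).
The harmony at that moment is F♭ major triad (F♭, A♭, C♭); D♭4 is not a chord tone.
It is approached by leap up from A♭3 and left by step down to C♭4.
Leap in, step out — an appoggiatura.

E♭3 (beat 3) — neighbor tone; D♭4 (beat 6) — appoggiatura.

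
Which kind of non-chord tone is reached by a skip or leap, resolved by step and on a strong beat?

Appoggiatura.

Approach: by leap. Departure: by step. Metric position: strong.
Leap in, step out, in a metrically strong position — an appoggiatura. (It is the mirror image of the escape tone, which steps in and leaps out from a weak position.)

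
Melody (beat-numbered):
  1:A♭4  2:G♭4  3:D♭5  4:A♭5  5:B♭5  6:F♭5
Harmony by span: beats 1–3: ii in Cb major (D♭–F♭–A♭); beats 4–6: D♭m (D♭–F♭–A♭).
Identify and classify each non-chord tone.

The harmony at that moment is D♭ minor triad (D♭, F♭, A♭); G♭4 is not a chord tone.
It is approached by step down from A♭4 and left by leap up to D♭5.
Step in, leap out — an escape tone.
The harmony at that moment is D♭ minor triad (D♭, F♭, A♭); B♭5 is not a chord tone.
It is approached by step up from A♭5 and left by leap down to F♭5.
Step in, leap out — an escape tone.

G♭4 (beat 2) — escape tone; B♭5 (beat 5) — escape tone.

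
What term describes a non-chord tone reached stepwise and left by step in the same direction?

Passing tone.

Approach: by step. Departure: by step, continuing in the same direction.
Stepwise on both sides with no change of direction means the note fills in the space between two different chord tones — a passing tone. (Had it turned back to its starting note it would be a neighbor tone instead.)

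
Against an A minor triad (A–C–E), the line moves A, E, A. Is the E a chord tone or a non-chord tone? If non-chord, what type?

Chord tone (the fifth of A minor triad).

A minor triad contains A, C, E; E is the fifth, so it is a chord tone.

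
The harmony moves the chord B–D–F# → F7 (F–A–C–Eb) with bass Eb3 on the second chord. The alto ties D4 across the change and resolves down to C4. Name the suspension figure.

7–6 suspension.

At the second chord the bass is Eb3. The suspended D4 lies a seventh above the bass; after resolving down by step to C4, the interval above the bass becomes a sixth.
Suspension figures are named by those two intervals: 7–6.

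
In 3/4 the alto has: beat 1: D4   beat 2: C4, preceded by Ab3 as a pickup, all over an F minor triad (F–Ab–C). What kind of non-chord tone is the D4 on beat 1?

The harmony at that moment is F minor triad (F, Ab, C); D4 is not a chord tone.
It is approached by leap up from Ab3 and left by step down to C4.
Leap in, step out, metrically accented — an appoggiatura.

Appoggiatura.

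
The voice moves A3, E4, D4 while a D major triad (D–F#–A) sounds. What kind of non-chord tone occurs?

E4 is an appoggiatura.

The harmony at that moment is D major triad (D, F#, A); E4 is not a chord tone.
It is approached by leap up from A3 and left by step down to D4.
Leap in, step out — an appoggiatura.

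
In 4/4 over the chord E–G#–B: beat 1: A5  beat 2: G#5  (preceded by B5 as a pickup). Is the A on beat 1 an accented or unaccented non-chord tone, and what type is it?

The harmony at that moment is E major triad (E, G#, B); A5 is not a chord tone.
It is approached by step down from B5 and left by step down to G#5.
Step in, step out in the same direction — a passing tone.
It falls on the downbeat, so it is accented.

Accented passing tone.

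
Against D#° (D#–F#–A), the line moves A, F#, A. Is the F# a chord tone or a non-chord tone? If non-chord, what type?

Chord tone (the third of D# diminished triad).

D# diminished triad contains D#, F#, A; F# is the third, so it is a chord tone.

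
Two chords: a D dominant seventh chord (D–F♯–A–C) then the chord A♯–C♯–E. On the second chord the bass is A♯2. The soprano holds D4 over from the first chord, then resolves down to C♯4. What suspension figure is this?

4–3 suspension.

At the second chord the bass is A♯2. The suspended D4 lies a fourth above the bass; after resolving down by step to C♯4, the interval above the bass becomes a third.
Suspension figures are named by those two intervals: 4–3.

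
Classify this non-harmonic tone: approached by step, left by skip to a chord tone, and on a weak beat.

Escape tone.

Approach: by step. Departure: by leap. Metric position: weak.
Step in, leap out, from a weak position — an escape tone (échappée). (It is the mirror image of the appoggiatura, which leaps in and steps out on a strong beat.)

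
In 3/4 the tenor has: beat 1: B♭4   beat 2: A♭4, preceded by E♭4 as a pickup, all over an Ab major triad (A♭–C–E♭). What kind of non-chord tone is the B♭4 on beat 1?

The harmony at that moment is A♭ major triad (A♭, C, E♭); B♭4 is not a chord tone.
It is approached by leap up from E♭4 and left by step down to A♭4.
Leap in, step out, metrically accented — an appoggiatura.

Appoggiatura.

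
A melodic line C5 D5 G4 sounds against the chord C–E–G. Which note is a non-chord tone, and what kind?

D5 is an escape tone.

The harmony at that moment is C major triad (C, E, G); D5 is not a chord tone.
It is approached by step up from C5 and left by leap down to G4.
Step in, leap out — an escape tone.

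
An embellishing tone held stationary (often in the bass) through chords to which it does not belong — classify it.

Pedal tone.

Approach: none. Departure: none — a single pitch is sustained while the chords change around it, passing through harmonies that do not contain it.
No melodic motion at all; the dissonance is created entirely by the moving harmonies against the stationary note — a pedal tone (pedal point).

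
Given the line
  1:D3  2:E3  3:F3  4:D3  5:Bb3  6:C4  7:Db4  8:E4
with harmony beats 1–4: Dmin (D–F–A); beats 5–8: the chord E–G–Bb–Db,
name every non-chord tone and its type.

The harmony at that moment is D minor triad (D, F, A); E3 is not a chord tone.
It is approached by step up from D3 and left by step up to F3.
Step in, step out in the same direction — a passing tone.
The harmony at that moment is E diminished seventh chord (E, G, Bb, Db); C4 is not a chord tone.
It is approached by step up from Bb3 and left by step up to Db4.
Step in, step out in the same direction — a passing tone.

E3 (beat 2) — passing tone; C4 (beat 6) — passing tone.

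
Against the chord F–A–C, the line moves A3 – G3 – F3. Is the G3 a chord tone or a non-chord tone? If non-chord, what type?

The harmony at that moment is F major triad (F, A, C); G3 is not a chord tone.
It is approached by step down from A3 and left by step down to F3.
Step in, step out in the same direction — a passing tone.

Non-chord tone — a passing tone.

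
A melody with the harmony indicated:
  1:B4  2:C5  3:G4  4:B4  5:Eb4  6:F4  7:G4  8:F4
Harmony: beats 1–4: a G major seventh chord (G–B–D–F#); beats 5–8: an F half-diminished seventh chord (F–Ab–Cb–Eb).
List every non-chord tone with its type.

C5 (beat 2) — escape tone; G4 (beat 7) — neighbor tone.

The harmony at that moment is G major seventh chord (G, B, D, F#); C5 is not a chord tone.
It is approached by step up from B4 and left by leap down to G4.
Step in, leap out — an escape tone.
The harmony at that moment is F half-diminished seventh chord (F, Ab, Cb, Eb); G4 is not a chord tone.
It is approached by step up from F4 and left by step down to F4.
Step away and step back to the same note — a neighbor tone (upper neighbor).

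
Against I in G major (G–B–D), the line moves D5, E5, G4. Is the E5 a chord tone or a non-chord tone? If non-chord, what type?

The harmony at that moment is G major triad (G, B, D); E5 is not a chord tone.
It is approached by step up from D5 and left by leap down to G4.
Step in, leap out — an escape tone.

Non-chord tone — an escape tone.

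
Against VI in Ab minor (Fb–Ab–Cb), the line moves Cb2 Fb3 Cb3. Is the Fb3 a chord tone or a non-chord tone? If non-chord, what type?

Chord tone (the root of Fb major triad).

Fb major triad contains Fb, Ab, Cb; Fb is the root, so it is a chord tone.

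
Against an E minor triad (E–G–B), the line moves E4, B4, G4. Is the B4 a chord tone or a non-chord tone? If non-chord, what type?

E minor triad contains E, G, B; B is the fifth, so it is a chord tone.

Chord tone (the fifth of E minor triad).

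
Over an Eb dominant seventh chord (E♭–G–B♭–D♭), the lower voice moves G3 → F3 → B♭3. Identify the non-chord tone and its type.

The harmony at that moment is E♭ dominant seventh chord (E♭, G, B♭, D♭); F3 is not a chord tone.
It is approached by step down from G3 and left by leap up to B♭3.
Step in, leap out — an escape tone.

F3 is an escape tone.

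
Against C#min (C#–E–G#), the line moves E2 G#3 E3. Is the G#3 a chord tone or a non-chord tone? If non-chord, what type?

Chord tone (the fifth of C# minor triad).

C# minor triad contains C#, E, G#; G# is the fifth, so it is a chord tone.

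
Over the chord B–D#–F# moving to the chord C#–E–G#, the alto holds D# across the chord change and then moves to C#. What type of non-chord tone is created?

D# is a suspension.

The harmony at that moment is C# minor triad (C#, E, G#); D# is not a chord tone.
It is held over (the same pitch as the preceding D#) and left by step down to C#.
Held over from the previous chord and resolving down by step — a suspension.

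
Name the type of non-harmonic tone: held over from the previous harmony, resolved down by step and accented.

Approach: by preparation — the pitch is first a chord tone, then held (tied or repeated) while the harmony changes under it. Departure: down by step. Metric position: strong.
A prepared dissonance that resolves downward by step — a suspension. (The same figure resolving upward would be a retardation.)

Suspension.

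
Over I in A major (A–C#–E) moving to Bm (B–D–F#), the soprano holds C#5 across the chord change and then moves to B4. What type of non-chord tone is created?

The harmony at that moment is B minor triad (B, D, F#); C#5 is not a chord tone.
It is held over (the same pitch as the preceding C#5) and left by step down to B4.
Held over from the previous chord and resolving down by step — a suspension.

C#5 is a suspension.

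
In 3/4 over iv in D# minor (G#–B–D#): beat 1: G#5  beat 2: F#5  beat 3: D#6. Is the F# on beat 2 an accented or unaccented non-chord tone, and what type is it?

Unaccented escape tone.

The harmony at that moment is G# minor triad (G#, B, D#); F#5 is not a chord tone.
It is approached by step down from G#5 and left by leap up to D#6.
Step in, leap out — an escape tone.
It falls on a weak beat, so it is unaccented.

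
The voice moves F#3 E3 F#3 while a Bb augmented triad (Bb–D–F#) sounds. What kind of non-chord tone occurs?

The harmony at that moment is Bb augmented triad (Bb, D, F#); E3 is not a chord tone.
It is approached by step down from F#3 and left by step up to F#3.
Step away and step back to the same note — a neighbor tone (lower neighbor).

E3 is a neighbor tone.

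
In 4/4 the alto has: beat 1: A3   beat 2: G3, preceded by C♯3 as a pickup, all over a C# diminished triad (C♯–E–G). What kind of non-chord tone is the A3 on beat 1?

Appoggiatura.

The harmony at that moment is C♯ diminished triad (C♯, E, G); A3 is not a chord tone.
It is approached by leap up from C♯3 and left by step down to G3.
Leap in, step out, metrically accented — an appoggiatura.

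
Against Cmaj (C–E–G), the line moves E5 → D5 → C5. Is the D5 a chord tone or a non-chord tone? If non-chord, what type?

Non-chord tone — a passing tone.

The harmony at that moment is C major triad (C, E, G); D5 is not a chord tone.
It is approached by step down from E5 and left by step down to C5.
Step in, step out in the same direction — a passing tone.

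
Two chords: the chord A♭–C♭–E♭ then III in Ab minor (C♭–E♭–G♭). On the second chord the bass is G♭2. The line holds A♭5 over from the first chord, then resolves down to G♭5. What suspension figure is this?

9–8 suspension.

At the second chord the bass is G♭2. The suspended A♭5 lies a ninth above the bass; after resolving down by step to G♭5, the interval above the bass becomes an octave.
Suspension figures are named by those two intervals: 9–8.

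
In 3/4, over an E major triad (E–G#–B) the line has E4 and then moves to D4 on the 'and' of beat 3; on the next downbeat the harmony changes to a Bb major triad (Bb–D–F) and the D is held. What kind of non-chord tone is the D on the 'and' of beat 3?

Anticipation.

The harmony at that moment is E major triad (E, G#, B); D4 is not a chord tone.
It is approached by step down from E4 and then sustained as the same pitch into the next harmony.
Arriving early and becoming a chord tone when the harmony changes — an anticipation.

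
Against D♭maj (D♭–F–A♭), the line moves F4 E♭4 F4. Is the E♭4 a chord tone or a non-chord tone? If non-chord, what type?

Non-chord tone — a neighbor tone.

The harmony at that moment is D♭ major triad (D♭, F, A♭); E♭4 is not a chord tone.
It is approached by step down from F4 and left by step up to F4.
Step away and step back to the same note — a neighbor tone (lower neighbor).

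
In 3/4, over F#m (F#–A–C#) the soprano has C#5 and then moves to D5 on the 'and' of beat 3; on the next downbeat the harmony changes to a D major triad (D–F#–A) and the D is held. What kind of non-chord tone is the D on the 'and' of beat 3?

Anticipation.

The harmony at that moment is F# minor triad (F#, A, C#); D5 is not a chord tone.
It is approached by step up from C#5 and then sustained as the same pitch into the next harmony.
Arriving early and becoming a chord tone when the harmony changes — an anticipation.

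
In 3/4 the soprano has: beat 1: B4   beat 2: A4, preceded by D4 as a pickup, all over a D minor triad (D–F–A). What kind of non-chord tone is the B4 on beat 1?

Appoggiatura.

The harmony at that moment is D minor triad (D, F, A); B4 is not a chord tone.
It is approached by leap up from D4 and left by step down to A4.
Leap in, step out, metrically accented — an appoggiatura.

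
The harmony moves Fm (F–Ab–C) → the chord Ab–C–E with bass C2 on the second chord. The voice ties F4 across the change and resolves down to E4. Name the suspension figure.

At the second chord the bass is C2. The suspended F4 lies a fourth above the bass; after resolving down by step to E4, the interval above the bass becomes a third.
Suspension figures are named by those two intervals: 4–3.

4–3 suspension.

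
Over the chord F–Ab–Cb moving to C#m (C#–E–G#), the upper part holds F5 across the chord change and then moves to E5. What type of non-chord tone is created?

F5 is a suspension.

The harmony at that moment is C# minor triad (C#, E, G#); F5 is not a chord tone.
It is held over (the same pitch as the preceding F5) and left by step down to E5.
Held over from the previous chord and resolving down by step — a suspension.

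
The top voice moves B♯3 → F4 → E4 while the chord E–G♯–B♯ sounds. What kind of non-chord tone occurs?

F4 is an appoggiatura.

The harmony at that moment is E augmented triad (E, G♯, B♯); F4 is not a chord tone.
It is approached by leap up from B♯3 and left by step down to E4.
Leap in, step out — an appoggiatura.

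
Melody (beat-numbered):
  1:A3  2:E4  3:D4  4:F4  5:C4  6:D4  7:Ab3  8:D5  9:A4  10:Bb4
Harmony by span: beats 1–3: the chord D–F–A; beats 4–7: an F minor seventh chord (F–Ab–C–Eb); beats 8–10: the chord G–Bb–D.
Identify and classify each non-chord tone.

The harmony at that moment is D minor triad (D, F, A); E4 is not a chord tone.
It is approached by leap up from A3 and left by step down to D4.
Leap in, step out — an appoggiatura.
The harmony at that moment is F minor seventh chord (F, Ab, C, Eb); D4 is not a chord tone.
It is approached by step up from C4 and left by leap down to Ab3.
Step in, leap out — an escape tone.
The harmony at that moment is G minor triad (G, Bb, D); A4 is not a chord tone.
It is approached by leap down from D5 and left by step up to Bb4.
Leap in, step out — an appoggiatura.

E4 (beat 2) — appoggiatura; D4 (beat 6) — escape tone; A4 (beat 9) — appoggiatura.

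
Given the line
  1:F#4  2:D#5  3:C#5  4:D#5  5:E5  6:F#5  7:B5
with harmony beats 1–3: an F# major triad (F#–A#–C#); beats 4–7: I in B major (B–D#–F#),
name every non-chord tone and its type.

D#5 (beat 2) — appoggiatura; E5 (beat 5) — passing tone.

The harmony at that moment is F# major triad (F#, A#, C#); D#5 is not a chord tone.
It is approached by leap up from F#4 and left by step down to C#5.
Leap in, step out — an appoggiatura.
The harmony at that moment is B major triad (B, D#, F#); E5 is not a chord tone.
It is approached by step up from D#5 and left by step up to F#5.
Step in, step out in the same direction — a passing tone.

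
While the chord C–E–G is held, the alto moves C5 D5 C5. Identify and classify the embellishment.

D5 is a neighbor tone.

The harmony at that moment is C major triad (C, E, G); D5 is not a chord tone.
It is approached by step up from C5 and left by step down to C5.
Step away and step back to the same note — a neighbor tone (upper neighbor).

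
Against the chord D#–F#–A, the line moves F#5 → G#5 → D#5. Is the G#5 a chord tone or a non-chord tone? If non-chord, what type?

Non-chord tone — an escape tone.

The harmony at that moment is D# diminished triad (D#, F#, A); G#5 is not a chord tone.
It is approached by step up from F#5 and left by leap down to D#5.
Step in, leap out — an escape tone.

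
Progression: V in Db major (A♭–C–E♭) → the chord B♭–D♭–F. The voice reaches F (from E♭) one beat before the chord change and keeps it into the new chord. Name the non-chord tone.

The harmony at that moment is A♭ major triad (A♭, C, E♭); F is not a chord tone.
It is approached by step up from E♭ and then sustained as the same pitch into the next harmony.
Arriving early and becoming a chord tone when the harmony changes — an anticipation.

F is an anticipation.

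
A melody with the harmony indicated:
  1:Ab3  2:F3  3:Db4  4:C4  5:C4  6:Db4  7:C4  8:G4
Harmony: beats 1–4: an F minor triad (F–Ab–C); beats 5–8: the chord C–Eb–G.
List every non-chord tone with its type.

The harmony at that moment is F minor triad (F, Ab, C); Db4 is not a chord tone.
It is approached by leap up from F3 and left by step down to C4.
Leap in, step out — an appoggiatura.
The harmony at that moment is C minor triad (C, Eb, G); Db4 is not a chord tone.
It is approached by step up from C4 and left by step down to C4.
Step away and step back to the same note — a neighbor tone (upper neighbor).

Db4 (beat 3) — appoggiatura; Db4 (beat 6) — neighbor tone.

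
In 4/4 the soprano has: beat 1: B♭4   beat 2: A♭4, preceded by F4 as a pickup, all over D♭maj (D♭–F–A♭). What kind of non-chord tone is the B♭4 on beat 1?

Appoggiatura.

The harmony at that moment is D♭ major triad (D♭, F, A♭); B♭4 is not a chord tone.
It is approached by leap up from F4 and left by step down to A♭4.
Leap in, step out, metrically accented — an appoggiatura.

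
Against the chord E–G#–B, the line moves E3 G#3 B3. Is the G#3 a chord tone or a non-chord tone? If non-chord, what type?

E major triad contains E, G#, B; G# is the third, so it is a chord tone.

Chord tone (the third of E major triad).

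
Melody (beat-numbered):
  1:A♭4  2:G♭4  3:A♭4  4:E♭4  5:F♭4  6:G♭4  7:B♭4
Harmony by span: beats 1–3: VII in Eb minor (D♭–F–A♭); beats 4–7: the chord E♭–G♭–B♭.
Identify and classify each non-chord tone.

G♭4 (beat 2) — neighbor tone; F♭4 (beat 5) — passing tone.

The harmony at that moment is D♭ major triad (D♭, F, A♭); G♭4 is not a chord tone.
It is approached by step down from A♭4 and left by step up to A♭4.
Step away and step back to the same note — a neighbor tone (lower neighbor).
The harmony at that moment is E♭ minor triad (E♭, G♭, B♭); F♭4 is not a chord tone.
It is approached by step up from E♭4 and left by step up to G♭4.
Step in, step out in the same direction — a passing tone.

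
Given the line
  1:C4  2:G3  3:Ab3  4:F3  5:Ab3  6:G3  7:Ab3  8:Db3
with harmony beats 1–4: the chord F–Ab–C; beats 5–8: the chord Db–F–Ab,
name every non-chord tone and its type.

The harmony at that moment is F minor triad (F, Ab, C); G3 is not a chord tone.
It is approached by leap down from C4 and left by step up to Ab3.
Leap in, step out — an appoggiatura.
The harmony at that moment is Db major triad (Db, F, Ab); G3 is not a chord tone.
It is approached by step down from Ab3 and left by step up to Ab3.
Step away and step back to the same note — a neighbor tone (lower neighbor).

G3 (beat 2) — appoggiatura; G3 (beat 6) — neighbor tone.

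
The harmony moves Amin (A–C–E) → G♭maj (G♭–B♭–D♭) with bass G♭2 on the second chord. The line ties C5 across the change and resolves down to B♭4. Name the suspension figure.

4–3 suspension.

At the second chord the bass is G♭2. The suspended C5 lies a fourth above the bass; after resolving down by step to B♭4, the interval above the bass becomes a third.
Suspension figures are named by those two intervals: 4–3.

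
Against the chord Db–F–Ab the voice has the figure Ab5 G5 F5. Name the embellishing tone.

The harmony at that moment is Db major triad (Db, F, Ab); G5 is not a chord tone.
It is approached by step down from Ab5 and left by step down to F5.
Step in, step out in the same direction — a passing tone.

G5 is a passing tone.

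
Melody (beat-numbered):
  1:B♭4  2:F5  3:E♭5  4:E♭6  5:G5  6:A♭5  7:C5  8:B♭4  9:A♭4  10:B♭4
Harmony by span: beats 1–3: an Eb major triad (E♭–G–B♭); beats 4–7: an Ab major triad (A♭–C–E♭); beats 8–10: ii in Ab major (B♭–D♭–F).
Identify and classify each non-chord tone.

F5 (beat 2) — appoggiatura; G5 (beat 5) — appoggiatura; A♭4 (beat 9) — neighbor tone.

The harmony at that moment is E♭ major triad (E♭, G, B♭); F5 is not a chord tone.
It is approached by leap up from B♭4 and left by step down to E♭5.
Leap in, step out — an appoggiatura.
The harmony at that moment is A♭ major triad (A♭, C, E♭); G5 is not a chord tone.
It is approached by leap down from E♭6 and left by step up to A♭5.
Leap in, step out — an appoggiatura.
The harmony at that moment is B♭ minor triad (B♭, D♭, F); A♭4 is not a chord tone.
It is approached by step down from B♭4 and left by step up to B♭4.
Step away and step back to the same note — a neighbor tone (lower neighbor).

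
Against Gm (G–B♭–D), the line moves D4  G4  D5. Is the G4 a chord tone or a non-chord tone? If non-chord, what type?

Chord tone (the root of G minor triad).

G minor triad contains G, B♭, D; G is the root, so it is a chord tone.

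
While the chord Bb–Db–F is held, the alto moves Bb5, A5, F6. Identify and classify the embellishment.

The harmony at that moment is Bb minor triad (Bb, Db, F); A5 is not a chord tone.
It is approached by step down from Bb5 and left by leap up to F6.
Step in, leap out — an escape tone.

A5 is an escape tone.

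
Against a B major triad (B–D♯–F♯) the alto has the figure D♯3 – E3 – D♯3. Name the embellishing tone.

E3 is a neighbor tone.

The harmony at that moment is B major triad (B, D♯, F♯); E3 is not a chord tone.
It is approached by step up from D♯3 and left by step down to D♯3.
Step away and step back to the same note — a neighbor tone (upper neighbor).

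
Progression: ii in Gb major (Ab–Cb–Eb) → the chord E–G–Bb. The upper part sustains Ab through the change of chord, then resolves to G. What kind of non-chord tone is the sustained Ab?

The harmony at that moment is E diminished triad (E, G, Bb); Ab is not a chord tone.
It is held over (the same pitch as the preceding Ab) and left by step down to G.
Held over from the previous chord and resolving down by step — a suspension.

Ab is a suspension.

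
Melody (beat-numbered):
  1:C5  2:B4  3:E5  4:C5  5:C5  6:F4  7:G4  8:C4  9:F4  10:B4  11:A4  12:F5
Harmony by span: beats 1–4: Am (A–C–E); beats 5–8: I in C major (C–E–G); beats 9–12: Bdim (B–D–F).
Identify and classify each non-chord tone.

The harmony at that moment is A minor triad (A, C, E); B4 is not a chord tone.
It is approached by step down from C5 and left by leap up to E5.
Step in, leap out — an escape tone.
The harmony at that moment is C major triad (C, E, G); F4 is not a chord tone.
It is approached by leap down from C5 and left by step up to G4.
Leap in, step out — an appoggiatura.
The harmony at that moment is B diminished triad (B, D, F); A4 is not a chord tone.
It is approached by step down from B4 and left by leap up to F5.
Step in, leap out — an escape tone.

B4 (beat 2) — escape tone; F4 (beat 6) — appoggiatura; A4 (beat 11) — escape tone.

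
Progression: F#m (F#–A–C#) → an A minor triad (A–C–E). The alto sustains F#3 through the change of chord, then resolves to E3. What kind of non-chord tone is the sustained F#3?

F#3 is a suspension.

The harmony at that moment is A minor triad (A, C, E); F#3 is not a chord tone.
It is held over (the same pitch as the preceding F#3) and left by step down to E3.
Held over from the previous chord and resolving down by step — a suspension.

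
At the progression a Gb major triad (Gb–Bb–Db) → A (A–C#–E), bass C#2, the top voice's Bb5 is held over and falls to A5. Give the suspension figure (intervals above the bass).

7–6 suspension.

At the second chord the bass is C#2. The suspended Bb5 lies a seventh above the bass; after resolving down by step to A5, the interval above the bass becomes a sixth.
Suspension figures are named by those two intervals: 7–6.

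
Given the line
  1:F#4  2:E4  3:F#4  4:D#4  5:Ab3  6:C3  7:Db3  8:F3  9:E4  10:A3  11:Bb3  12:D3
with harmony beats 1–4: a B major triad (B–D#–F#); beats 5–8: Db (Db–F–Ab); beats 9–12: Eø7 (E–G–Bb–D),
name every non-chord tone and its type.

The harmony at that moment is B major triad (B, D#, F#); E4 is not a chord tone.
It is approached by step down from F#4 and left by step up to F#4.
Step away and step back to the same note — a neighbor tone (lower neighbor).
The harmony at that moment is Db major triad (Db, F, Ab); C3 is not a chord tone.
It is approached by leap down from Ab3 and left by step up to Db3.
Leap in, step out — an appoggiatura.
The harmony at that moment is E half-diminished seventh chord (E, G, Bb, D); A3 is not a chord tone.
It is approached by leap down from E4 and left by step up to Bb3.
Leap in, step out — an appoggiatura.

E4 (beat 2) — neighbor tone; C3 (beat 6) — appoggiatura; A3 (beat 10) — appoggiatura.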